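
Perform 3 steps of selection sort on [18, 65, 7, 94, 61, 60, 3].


Initial: [18, 65, 7, 94, 61, 60, 3]
Step 1: min=3 at 6
  Swap: [3, 65, 7, 94, 61, 60, 18]
Step 2: min=7 at 2
  Swap: [3, 7, 65, 94, 61, 60, 18]
Step 3: min=18 at 6
  Swap: [3, 7, 18, 94, 61, 60, 65]

After 3 steps: [3, 7, 18, 94, 61, 60, 65]


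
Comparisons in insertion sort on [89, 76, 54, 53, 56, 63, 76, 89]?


Algorithm: insertion sort
Input: [89, 76, 54, 53, 56, 63, 76, 89]
Sorted: [53, 54, 56, 63, 76, 76, 89, 89]

15


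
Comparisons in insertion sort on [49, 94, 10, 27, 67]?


Algorithm: insertion sort
Input: [49, 94, 10, 27, 67]
Sorted: [10, 27, 49, 67, 94]

8


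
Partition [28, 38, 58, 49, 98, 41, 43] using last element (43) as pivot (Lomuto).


Pivot: 43
  28 <= 43: advance i (no swap)
  38 <= 43: advance i (no swap)
  41 <= 43: swap -> [28, 38, 41, 49, 98, 58, 43]
Place pivot at 3: [28, 38, 41, 43, 98, 58, 49]

Partitioned: [28, 38, 41, 43, 98, 58, 49]


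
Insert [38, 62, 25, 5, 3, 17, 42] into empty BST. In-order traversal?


Insert 38: root
Insert 62: R from 38
Insert 25: L from 38
Insert 5: L from 38 -> L from 25
Insert 3: L from 38 -> L from 25 -> L from 5
Insert 17: L from 38 -> L from 25 -> R from 5
Insert 42: R from 38 -> L from 62

In-order: [3, 5, 17, 25, 38, 42, 62]


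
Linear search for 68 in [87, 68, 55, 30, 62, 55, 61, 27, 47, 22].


i=0: 87!=68
i=1: 68==68 found!

Found at 1, 2 comps


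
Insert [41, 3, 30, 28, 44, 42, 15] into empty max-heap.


Insert 41: [41]
Insert 3: [41, 3]
Insert 30: [41, 3, 30]
Insert 28: [41, 28, 30, 3]
Insert 44: [44, 41, 30, 3, 28]
Insert 42: [44, 41, 42, 3, 28, 30]
Insert 15: [44, 41, 42, 3, 28, 30, 15]

Final heap: [44, 41, 42, 3, 28, 30, 15]


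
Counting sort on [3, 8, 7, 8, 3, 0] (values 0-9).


Input: [3, 8, 7, 8, 3, 0]
Counts: [1, 0, 0, 2, 0, 0, 0, 1, 2, 0]

Sorted: [0, 3, 3, 7, 8, 8]


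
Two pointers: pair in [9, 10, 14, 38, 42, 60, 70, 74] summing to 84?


lo=0(9)+hi=7(74)=83
lo=1(10)+hi=7(74)=84

Yes: 10+74=84


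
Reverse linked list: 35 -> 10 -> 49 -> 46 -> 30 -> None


Step 1: curr=35, set curr.next=prev(None) | reversed so far: 35
Step 2: curr=10, set curr.next=prev(35) | reversed so far: 10 -> 35
Step 3: curr=49, set curr.next=prev(10) | reversed so far: 49 -> 10 -> 35
Step 4: curr=46, set curr.next=prev(49) | reversed so far: 46 -> 49 -> 10 -> 35
Step 5: curr=30, set curr.next=prev(46) | reversed so far: 30 -> 46 -> 49 -> 10 -> 35

30 -> 46 -> 49 -> 10 -> 35 -> None


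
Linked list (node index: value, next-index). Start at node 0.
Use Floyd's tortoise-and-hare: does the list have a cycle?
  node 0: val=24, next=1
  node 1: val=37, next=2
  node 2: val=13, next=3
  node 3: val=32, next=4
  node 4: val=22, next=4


Floyd's tortoise (slow, +1) and hare (fast, +2):
  init: slow=0, fast=0
  step 1: slow=1, fast=2
  step 2: slow=2, fast=4
  step 3: slow=3, fast=4
  step 4: slow=4, fast=4
  slow == fast at node 4: cycle detected

Cycle: yes


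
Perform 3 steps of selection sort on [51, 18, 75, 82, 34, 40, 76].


Initial: [51, 18, 75, 82, 34, 40, 76]
Step 1: min=18 at 1
  Swap: [18, 51, 75, 82, 34, 40, 76]
Step 2: min=34 at 4
  Swap: [18, 34, 75, 82, 51, 40, 76]
Step 3: min=40 at 5
  Swap: [18, 34, 40, 82, 51, 75, 76]

After 3 steps: [18, 34, 40, 82, 51, 75, 76]


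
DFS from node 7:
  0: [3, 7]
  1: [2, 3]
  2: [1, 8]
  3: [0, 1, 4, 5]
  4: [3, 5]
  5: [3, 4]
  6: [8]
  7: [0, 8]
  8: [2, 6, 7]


Visit 7, push [8, 0]
Visit 0, push [3]
Visit 3, push [5, 4, 1]
Visit 1, push [2]
Visit 2, push [8]
Visit 8, push [6]
Visit 6, push []
Visit 4, push [5]
Visit 5, push []

DFS order: [7, 0, 3, 1, 2, 8, 6, 4, 5]


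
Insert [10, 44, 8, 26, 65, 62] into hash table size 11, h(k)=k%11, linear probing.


Insert 10: h=10 -> slot 10
Insert 44: h=0 -> slot 0
Insert 8: h=8 -> slot 8
Insert 26: h=4 -> slot 4
Insert 65: h=10, 2 probes -> slot 1
Insert 62: h=7 -> slot 7

Table: [44, 65, None, None, 26, None, None, 62, 8, None, 10]


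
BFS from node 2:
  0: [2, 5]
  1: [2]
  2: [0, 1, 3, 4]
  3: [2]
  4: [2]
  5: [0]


Visit 2, enqueue [0, 1, 3, 4]
Visit 0, enqueue [5]
Visit 1, enqueue []
Visit 3, enqueue []
Visit 4, enqueue []
Visit 5, enqueue []

BFS order: [2, 0, 1, 3, 4, 5]


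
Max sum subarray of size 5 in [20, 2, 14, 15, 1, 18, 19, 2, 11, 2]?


[0:5]: 52
[1:6]: 50
[2:7]: 67
[3:8]: 55
[4:9]: 51
[5:10]: 52

Max: 67 at [2:7]


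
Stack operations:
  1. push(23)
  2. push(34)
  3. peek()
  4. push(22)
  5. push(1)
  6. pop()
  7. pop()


push(23) -> [23]
push(34) -> [23, 34]
peek()->34
push(22) -> [23, 34, 22]
push(1) -> [23, 34, 22, 1]
pop()->1, [23, 34, 22]
pop()->22, [23, 34]

Final stack: [23, 34]


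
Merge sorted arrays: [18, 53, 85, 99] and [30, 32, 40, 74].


Take 18 from A
Take 30 from B
Take 32 from B
Take 40 from B
Take 53 from A
Take 74 from B

Merged: [18, 30, 32, 40, 53, 74, 85, 99]


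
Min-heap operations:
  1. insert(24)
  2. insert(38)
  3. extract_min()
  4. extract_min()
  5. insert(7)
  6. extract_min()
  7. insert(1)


insert(24) -> [24]
insert(38) -> [24, 38]
extract_min()->24, [38]
extract_min()->38, []
insert(7) -> [7]
extract_min()->7, []
insert(1) -> [1]

Final heap: [1]


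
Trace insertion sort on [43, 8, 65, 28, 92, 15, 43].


Initial: [43, 8, 65, 28, 92, 15, 43]
Insert 8: [8, 43, 65, 28, 92, 15, 43]
Insert 65: [8, 43, 65, 28, 92, 15, 43]
Insert 28: [8, 28, 43, 65, 92, 15, 43]
Insert 92: [8, 28, 43, 65, 92, 15, 43]
Insert 15: [8, 15, 28, 43, 65, 92, 43]
Insert 43: [8, 15, 28, 43, 43, 65, 92]

Sorted: [8, 15, 28, 43, 43, 65, 92]


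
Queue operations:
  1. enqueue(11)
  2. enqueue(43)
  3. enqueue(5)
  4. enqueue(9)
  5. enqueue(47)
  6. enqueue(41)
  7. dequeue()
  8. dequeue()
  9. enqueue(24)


enqueue(11) -> [11]
enqueue(43) -> [11, 43]
enqueue(5) -> [11, 43, 5]
enqueue(9) -> [11, 43, 5, 9]
enqueue(47) -> [11, 43, 5, 9, 47]
enqueue(41) -> [11, 43, 5, 9, 47, 41]
dequeue()->11, [43, 5, 9, 47, 41]
dequeue()->43, [5, 9, 47, 41]
enqueue(24) -> [5, 9, 47, 41, 24]

Final queue: [5, 9, 47, 41, 24]


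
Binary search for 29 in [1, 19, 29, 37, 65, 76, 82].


Step 1: lo=0, hi=6, mid=3, val=37
Step 2: lo=0, hi=2, mid=1, val=19
Step 3: lo=2, hi=2, mid=2, val=29

Found at index 2


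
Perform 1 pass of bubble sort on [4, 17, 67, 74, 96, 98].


Initial: [4, 17, 67, 74, 96, 98]
Pass 1: [4, 17, 67, 74, 96, 98] (0 swaps)

After 1 pass: [4, 17, 67, 74, 96, 98]


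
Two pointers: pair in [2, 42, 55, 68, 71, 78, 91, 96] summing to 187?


lo=0(2)+hi=7(96)=98
lo=1(42)+hi=7(96)=138
lo=2(55)+hi=7(96)=151
lo=3(68)+hi=7(96)=164
lo=4(71)+hi=7(96)=167
lo=5(78)+hi=7(96)=174
lo=6(91)+hi=7(96)=187

Yes: 91+96=187


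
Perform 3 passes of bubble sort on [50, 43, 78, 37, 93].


Initial: [50, 43, 78, 37, 93]
Pass 1: [43, 50, 37, 78, 93] (2 swaps)
Pass 2: [43, 37, 50, 78, 93] (1 swaps)
Pass 3: [37, 43, 50, 78, 93] (1 swaps)

After 3 passes: [37, 43, 50, 78, 93]


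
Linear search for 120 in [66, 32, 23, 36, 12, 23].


i=0: 66!=120
i=1: 32!=120
i=2: 23!=120
i=3: 36!=120
i=4: 12!=120
i=5: 23!=120

Not found, 6 comps


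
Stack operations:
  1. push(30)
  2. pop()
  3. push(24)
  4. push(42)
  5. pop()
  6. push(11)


push(30) -> [30]
pop()->30, []
push(24) -> [24]
push(42) -> [24, 42]
pop()->42, [24]
push(11) -> [24, 11]

Final stack: [24, 11]


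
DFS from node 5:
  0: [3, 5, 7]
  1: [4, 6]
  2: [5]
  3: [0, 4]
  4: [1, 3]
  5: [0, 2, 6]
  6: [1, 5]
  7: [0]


Visit 5, push [6, 2, 0]
Visit 0, push [7, 3]
Visit 3, push [4]
Visit 4, push [1]
Visit 1, push [6]
Visit 6, push []
Visit 7, push []
Visit 2, push []

DFS order: [5, 0, 3, 4, 1, 6, 7, 2]


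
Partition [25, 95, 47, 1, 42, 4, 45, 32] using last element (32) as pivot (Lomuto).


Pivot: 32
  25 <= 32: advance i (no swap)
  1 <= 32: swap -> [25, 1, 47, 95, 42, 4, 45, 32]
  4 <= 32: swap -> [25, 1, 4, 95, 42, 47, 45, 32]
Place pivot at 3: [25, 1, 4, 32, 42, 47, 45, 95]

Partitioned: [25, 1, 4, 32, 42, 47, 45, 95]


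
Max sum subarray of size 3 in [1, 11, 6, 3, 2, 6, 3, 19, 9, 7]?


[0:3]: 18
[1:4]: 20
[2:5]: 11
[3:6]: 11
[4:7]: 11
[5:8]: 28
[6:9]: 31
[7:10]: 35

Max: 35 at [7:10]


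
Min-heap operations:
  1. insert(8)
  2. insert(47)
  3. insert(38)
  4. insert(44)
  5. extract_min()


insert(8) -> [8]
insert(47) -> [8, 47]
insert(38) -> [8, 47, 38]
insert(44) -> [8, 44, 38, 47]
extract_min()->8, [38, 44, 47]

Final heap: [38, 44, 47]


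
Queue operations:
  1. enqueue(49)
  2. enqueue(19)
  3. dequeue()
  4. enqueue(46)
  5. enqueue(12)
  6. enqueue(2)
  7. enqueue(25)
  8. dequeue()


enqueue(49) -> [49]
enqueue(19) -> [49, 19]
dequeue()->49, [19]
enqueue(46) -> [19, 46]
enqueue(12) -> [19, 46, 12]
enqueue(2) -> [19, 46, 12, 2]
enqueue(25) -> [19, 46, 12, 2, 25]
dequeue()->19, [46, 12, 2, 25]

Final queue: [46, 12, 2, 25]


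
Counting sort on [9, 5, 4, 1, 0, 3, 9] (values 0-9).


Input: [9, 5, 4, 1, 0, 3, 9]
Counts: [1, 1, 0, 1, 1, 1, 0, 0, 0, 2]

Sorted: [0, 1, 3, 4, 5, 9, 9]


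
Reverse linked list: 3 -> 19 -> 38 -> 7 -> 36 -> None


Step 1: curr=3, set curr.next=prev(None) | reversed so far: 3
Step 2: curr=19, set curr.next=prev(3) | reversed so far: 19 -> 3
Step 3: curr=38, set curr.next=prev(19) | reversed so far: 38 -> 19 -> 3
Step 4: curr=7, set curr.next=prev(38) | reversed so far: 7 -> 38 -> 19 -> 3
Step 5: curr=36, set curr.next=prev(7) | reversed so far: 36 -> 7 -> 38 -> 19 -> 3

36 -> 7 -> 38 -> 19 -> 3 -> None


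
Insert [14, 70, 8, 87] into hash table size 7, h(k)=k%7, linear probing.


Insert 14: h=0 -> slot 0
Insert 70: h=0, 1 probes -> slot 1
Insert 8: h=1, 1 probes -> slot 2
Insert 87: h=3 -> slot 3

Table: [14, 70, 8, 87, None, None, None]


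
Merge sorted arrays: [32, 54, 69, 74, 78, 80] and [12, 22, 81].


Take 12 from B
Take 22 from B
Take 32 from A
Take 54 from A
Take 69 from A
Take 74 from A
Take 78 from A
Take 80 from A

Merged: [12, 22, 32, 54, 69, 74, 78, 80, 81]


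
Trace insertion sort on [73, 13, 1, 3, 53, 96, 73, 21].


Initial: [73, 13, 1, 3, 53, 96, 73, 21]
Insert 13: [13, 73, 1, 3, 53, 96, 73, 21]
Insert 1: [1, 13, 73, 3, 53, 96, 73, 21]
Insert 3: [1, 3, 13, 73, 53, 96, 73, 21]
Insert 53: [1, 3, 13, 53, 73, 96, 73, 21]
Insert 96: [1, 3, 13, 53, 73, 96, 73, 21]
Insert 73: [1, 3, 13, 53, 73, 73, 96, 21]
Insert 21: [1, 3, 13, 21, 53, 73, 73, 96]

Sorted: [1, 3, 13, 21, 53, 73, 73, 96]


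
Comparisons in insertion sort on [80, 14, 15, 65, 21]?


Algorithm: insertion sort
Input: [80, 14, 15, 65, 21]
Sorted: [14, 15, 21, 65, 80]

8


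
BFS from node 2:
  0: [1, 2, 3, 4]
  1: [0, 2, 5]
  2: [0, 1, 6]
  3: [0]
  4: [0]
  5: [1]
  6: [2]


Visit 2, enqueue [0, 1, 6]
Visit 0, enqueue [3, 4]
Visit 1, enqueue [5]
Visit 6, enqueue []
Visit 3, enqueue []
Visit 4, enqueue []
Visit 5, enqueue []

BFS order: [2, 0, 1, 6, 3, 4, 5]


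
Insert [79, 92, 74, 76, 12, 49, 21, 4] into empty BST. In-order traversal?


Insert 79: root
Insert 92: R from 79
Insert 74: L from 79
Insert 76: L from 79 -> R from 74
Insert 12: L from 79 -> L from 74
Insert 49: L from 79 -> L from 74 -> R from 12
Insert 21: L from 79 -> L from 74 -> R from 12 -> L from 49
Insert 4: L from 79 -> L from 74 -> L from 12

In-order: [4, 12, 21, 49, 74, 76, 79, 92]


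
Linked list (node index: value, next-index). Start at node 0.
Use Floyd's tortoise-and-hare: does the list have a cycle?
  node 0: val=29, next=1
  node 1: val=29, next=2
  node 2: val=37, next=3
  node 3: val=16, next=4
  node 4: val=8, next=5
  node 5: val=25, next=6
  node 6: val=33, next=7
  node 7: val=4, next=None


Floyd's tortoise (slow, +1) and hare (fast, +2):
  init: slow=0, fast=0
  step 1: slow=1, fast=2
  step 2: slow=2, fast=4
  step 3: slow=3, fast=6
  step 4: fast 6->7->None, no cycle

Cycle: no


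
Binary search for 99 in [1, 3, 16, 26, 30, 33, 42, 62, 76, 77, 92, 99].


Step 1: lo=0, hi=11, mid=5, val=33
Step 2: lo=6, hi=11, mid=8, val=76
Step 3: lo=9, hi=11, mid=10, val=92
Step 4: lo=11, hi=11, mid=11, val=99

Found at index 11


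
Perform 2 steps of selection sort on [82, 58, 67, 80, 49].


Initial: [82, 58, 67, 80, 49]
Step 1: min=49 at 4
  Swap: [49, 58, 67, 80, 82]
Step 2: min=58 at 1
  Swap: [49, 58, 67, 80, 82]

After 2 steps: [49, 58, 67, 80, 82]


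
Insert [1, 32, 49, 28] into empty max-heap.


Insert 1: [1]
Insert 32: [32, 1]
Insert 49: [49, 1, 32]
Insert 28: [49, 28, 32, 1]

Final heap: [49, 28, 32, 1]


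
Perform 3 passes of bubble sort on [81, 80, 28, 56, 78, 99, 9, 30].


Initial: [81, 80, 28, 56, 78, 99, 9, 30]
Pass 1: [80, 28, 56, 78, 81, 9, 30, 99] (6 swaps)
Pass 2: [28, 56, 78, 80, 9, 30, 81, 99] (5 swaps)
Pass 3: [28, 56, 78, 9, 30, 80, 81, 99] (2 swaps)

After 3 passes: [28, 56, 78, 9, 30, 80, 81, 99]


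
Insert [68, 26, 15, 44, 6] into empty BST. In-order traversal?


Insert 68: root
Insert 26: L from 68
Insert 15: L from 68 -> L from 26
Insert 44: L from 68 -> R from 26
Insert 6: L from 68 -> L from 26 -> L from 15

In-order: [6, 15, 26, 44, 68]


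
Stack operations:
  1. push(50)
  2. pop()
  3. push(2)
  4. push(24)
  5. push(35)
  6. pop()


push(50) -> [50]
pop()->50, []
push(2) -> [2]
push(24) -> [2, 24]
push(35) -> [2, 24, 35]
pop()->35, [2, 24]

Final stack: [2, 24]


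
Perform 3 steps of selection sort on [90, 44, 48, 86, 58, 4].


Initial: [90, 44, 48, 86, 58, 4]
Step 1: min=4 at 5
  Swap: [4, 44, 48, 86, 58, 90]
Step 2: min=44 at 1
  Swap: [4, 44, 48, 86, 58, 90]
Step 3: min=48 at 2
  Swap: [4, 44, 48, 86, 58, 90]

After 3 steps: [4, 44, 48, 86, 58, 90]


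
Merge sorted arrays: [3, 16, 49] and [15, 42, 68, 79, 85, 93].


Take 3 from A
Take 15 from B
Take 16 from A
Take 42 from B
Take 49 from A

Merged: [3, 15, 16, 42, 49, 68, 79, 85, 93]


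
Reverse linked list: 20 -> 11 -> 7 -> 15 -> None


Step 1: curr=20, set curr.next=prev(None) | reversed so far: 20
Step 2: curr=11, set curr.next=prev(20) | reversed so far: 11 -> 20
Step 3: curr=7, set curr.next=prev(11) | reversed so far: 7 -> 11 -> 20
Step 4: curr=15, set curr.next=prev(7) | reversed so far: 15 -> 7 -> 11 -> 20

15 -> 7 -> 11 -> 20 -> None


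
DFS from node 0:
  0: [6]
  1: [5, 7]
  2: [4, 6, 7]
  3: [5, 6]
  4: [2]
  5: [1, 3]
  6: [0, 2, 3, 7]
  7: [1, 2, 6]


Visit 0, push [6]
Visit 6, push [7, 3, 2]
Visit 2, push [7, 4]
Visit 4, push []
Visit 7, push [1]
Visit 1, push [5]
Visit 5, push [3]
Visit 3, push []

DFS order: [0, 6, 2, 4, 7, 1, 5, 3]


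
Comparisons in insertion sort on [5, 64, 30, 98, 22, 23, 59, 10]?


Algorithm: insertion sort
Input: [5, 64, 30, 98, 22, 23, 59, 10]
Sorted: [5, 10, 22, 23, 30, 59, 64, 98]

22


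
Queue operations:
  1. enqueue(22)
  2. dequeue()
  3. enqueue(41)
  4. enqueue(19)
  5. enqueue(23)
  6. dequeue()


enqueue(22) -> [22]
dequeue()->22, []
enqueue(41) -> [41]
enqueue(19) -> [41, 19]
enqueue(23) -> [41, 19, 23]
dequeue()->41, [19, 23]

Final queue: [19, 23]


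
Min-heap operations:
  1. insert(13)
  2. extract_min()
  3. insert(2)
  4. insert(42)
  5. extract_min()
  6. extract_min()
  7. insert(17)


insert(13) -> [13]
extract_min()->13, []
insert(2) -> [2]
insert(42) -> [2, 42]
extract_min()->2, [42]
extract_min()->42, []
insert(17) -> [17]

Final heap: [17]


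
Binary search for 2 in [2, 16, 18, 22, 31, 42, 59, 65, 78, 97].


Step 1: lo=0, hi=9, mid=4, val=31
Step 2: lo=0, hi=3, mid=1, val=16
Step 3: lo=0, hi=0, mid=0, val=2

Found at index 0


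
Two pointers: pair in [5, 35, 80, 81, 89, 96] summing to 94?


lo=0(5)+hi=5(96)=101
lo=0(5)+hi=4(89)=94

Yes: 5+89=94


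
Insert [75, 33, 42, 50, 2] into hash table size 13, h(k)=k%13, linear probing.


Insert 75: h=10 -> slot 10
Insert 33: h=7 -> slot 7
Insert 42: h=3 -> slot 3
Insert 50: h=11 -> slot 11
Insert 2: h=2 -> slot 2

Table: [None, None, 2, 42, None, None, None, 33, None, None, 75, 50, None]


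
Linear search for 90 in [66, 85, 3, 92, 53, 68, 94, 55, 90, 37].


i=0: 66!=90
i=1: 85!=90
i=2: 3!=90
i=3: 92!=90
i=4: 53!=90
i=5: 68!=90
i=6: 94!=90
i=7: 55!=90
i=8: 90==90 found!

Found at 8, 9 comps


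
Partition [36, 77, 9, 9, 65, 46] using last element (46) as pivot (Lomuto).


Pivot: 46
  36 <= 46: advance i (no swap)
  9 <= 46: swap -> [36, 9, 77, 9, 65, 46]
  9 <= 46: swap -> [36, 9, 9, 77, 65, 46]
Place pivot at 3: [36, 9, 9, 46, 65, 77]

Partitioned: [36, 9, 9, 46, 65, 77]


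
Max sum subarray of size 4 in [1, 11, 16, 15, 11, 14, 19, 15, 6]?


[0:4]: 43
[1:5]: 53
[2:6]: 56
[3:7]: 59
[4:8]: 59
[5:9]: 54

Max: 59 at [3:7]


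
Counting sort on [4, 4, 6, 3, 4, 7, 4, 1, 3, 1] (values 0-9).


Input: [4, 4, 6, 3, 4, 7, 4, 1, 3, 1]
Counts: [0, 2, 0, 2, 4, 0, 1, 1, 0, 0]

Sorted: [1, 1, 3, 3, 4, 4, 4, 4, 6, 7]


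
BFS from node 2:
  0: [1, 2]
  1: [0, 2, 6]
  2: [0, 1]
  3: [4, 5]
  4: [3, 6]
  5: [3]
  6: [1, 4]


Visit 2, enqueue [0, 1]
Visit 0, enqueue []
Visit 1, enqueue [6]
Visit 6, enqueue [4]
Visit 4, enqueue [3]
Visit 3, enqueue [5]
Visit 5, enqueue []

BFS order: [2, 0, 1, 6, 4, 3, 5]


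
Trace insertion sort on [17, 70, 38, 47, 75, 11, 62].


Initial: [17, 70, 38, 47, 75, 11, 62]
Insert 70: [17, 70, 38, 47, 75, 11, 62]
Insert 38: [17, 38, 70, 47, 75, 11, 62]
Insert 47: [17, 38, 47, 70, 75, 11, 62]
Insert 75: [17, 38, 47, 70, 75, 11, 62]
Insert 11: [11, 17, 38, 47, 70, 75, 62]
Insert 62: [11, 17, 38, 47, 62, 70, 75]

Sorted: [11, 17, 38, 47, 62, 70, 75]


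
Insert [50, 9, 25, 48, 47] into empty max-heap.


Insert 50: [50]
Insert 9: [50, 9]
Insert 25: [50, 9, 25]
Insert 48: [50, 48, 25, 9]
Insert 47: [50, 48, 25, 9, 47]

Final heap: [50, 48, 25, 9, 47]


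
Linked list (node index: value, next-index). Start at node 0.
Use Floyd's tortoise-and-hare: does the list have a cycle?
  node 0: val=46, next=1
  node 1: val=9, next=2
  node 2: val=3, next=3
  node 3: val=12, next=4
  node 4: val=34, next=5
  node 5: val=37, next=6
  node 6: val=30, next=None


Floyd's tortoise (slow, +1) and hare (fast, +2):
  init: slow=0, fast=0
  step 1: slow=1, fast=2
  step 2: slow=2, fast=4
  step 3: slow=3, fast=6
  step 4: fast -> None, no cycle

Cycle: no


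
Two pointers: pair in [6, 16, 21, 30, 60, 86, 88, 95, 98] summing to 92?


lo=0(6)+hi=8(98)=104
lo=0(6)+hi=7(95)=101
lo=0(6)+hi=6(88)=94
lo=0(6)+hi=5(86)=92

Yes: 6+86=92


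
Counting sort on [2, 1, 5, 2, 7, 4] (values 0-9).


Input: [2, 1, 5, 2, 7, 4]
Counts: [0, 1, 2, 0, 1, 1, 0, 1, 0, 0]

Sorted: [1, 2, 2, 4, 5, 7]


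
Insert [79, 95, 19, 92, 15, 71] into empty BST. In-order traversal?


Insert 79: root
Insert 95: R from 79
Insert 19: L from 79
Insert 92: R from 79 -> L from 95
Insert 15: L from 79 -> L from 19
Insert 71: L from 79 -> R from 19

In-order: [15, 19, 71, 79, 92, 95]


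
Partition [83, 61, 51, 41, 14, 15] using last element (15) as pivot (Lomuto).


Pivot: 15
  14 <= 15: swap -> [14, 61, 51, 41, 83, 15]
Place pivot at 1: [14, 15, 51, 41, 83, 61]

Partitioned: [14, 15, 51, 41, 83, 61]


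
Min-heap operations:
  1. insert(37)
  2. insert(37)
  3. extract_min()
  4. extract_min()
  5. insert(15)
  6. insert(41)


insert(37) -> [37]
insert(37) -> [37, 37]
extract_min()->37, [37]
extract_min()->37, []
insert(15) -> [15]
insert(41) -> [15, 41]

Final heap: [15, 41]


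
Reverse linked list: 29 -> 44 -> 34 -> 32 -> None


Step 1: curr=29, set curr.next=prev(None) | reversed so far: 29
Step 2: curr=44, set curr.next=prev(29) | reversed so far: 44 -> 29
Step 3: curr=34, set curr.next=prev(44) | reversed so far: 34 -> 44 -> 29
Step 4: curr=32, set curr.next=prev(34) | reversed so far: 32 -> 34 -> 44 -> 29

32 -> 34 -> 44 -> 29 -> None


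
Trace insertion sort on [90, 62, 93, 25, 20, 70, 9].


Initial: [90, 62, 93, 25, 20, 70, 9]
Insert 62: [62, 90, 93, 25, 20, 70, 9]
Insert 93: [62, 90, 93, 25, 20, 70, 9]
Insert 25: [25, 62, 90, 93, 20, 70, 9]
Insert 20: [20, 25, 62, 90, 93, 70, 9]
Insert 70: [20, 25, 62, 70, 90, 93, 9]
Insert 9: [9, 20, 25, 62, 70, 90, 93]

Sorted: [9, 20, 25, 62, 70, 90, 93]


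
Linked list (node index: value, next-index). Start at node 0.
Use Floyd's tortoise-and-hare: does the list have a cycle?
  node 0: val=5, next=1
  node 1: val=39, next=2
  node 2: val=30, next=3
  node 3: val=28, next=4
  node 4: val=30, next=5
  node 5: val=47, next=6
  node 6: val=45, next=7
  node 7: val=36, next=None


Floyd's tortoise (slow, +1) and hare (fast, +2):
  init: slow=0, fast=0
  step 1: slow=1, fast=2
  step 2: slow=2, fast=4
  step 3: slow=3, fast=6
  step 4: fast 6->7->None, no cycle

Cycle: no


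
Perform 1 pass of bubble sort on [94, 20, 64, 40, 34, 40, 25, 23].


Initial: [94, 20, 64, 40, 34, 40, 25, 23]
Pass 1: [20, 64, 40, 34, 40, 25, 23, 94] (7 swaps)

After 1 pass: [20, 64, 40, 34, 40, 25, 23, 94]


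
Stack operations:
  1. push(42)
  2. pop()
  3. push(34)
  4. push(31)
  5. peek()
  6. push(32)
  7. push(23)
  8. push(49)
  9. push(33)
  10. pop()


push(42) -> [42]
pop()->42, []
push(34) -> [34]
push(31) -> [34, 31]
peek()->31
push(32) -> [34, 31, 32]
push(23) -> [34, 31, 32, 23]
push(49) -> [34, 31, 32, 23, 49]
push(33) -> [34, 31, 32, 23, 49, 33]
pop()->33, [34, 31, 32, 23, 49]

Final stack: [34, 31, 32, 23, 49]


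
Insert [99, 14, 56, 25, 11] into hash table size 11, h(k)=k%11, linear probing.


Insert 99: h=0 -> slot 0
Insert 14: h=3 -> slot 3
Insert 56: h=1 -> slot 1
Insert 25: h=3, 1 probes -> slot 4
Insert 11: h=0, 2 probes -> slot 2

Table: [99, 56, 11, 14, 25, None, None, None, None, None, None]


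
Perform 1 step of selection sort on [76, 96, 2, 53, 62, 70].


Initial: [76, 96, 2, 53, 62, 70]
Step 1: min=2 at 2
  Swap: [2, 96, 76, 53, 62, 70]

After 1 step: [2, 96, 76, 53, 62, 70]


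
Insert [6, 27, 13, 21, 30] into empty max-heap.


Insert 6: [6]
Insert 27: [27, 6]
Insert 13: [27, 6, 13]
Insert 21: [27, 21, 13, 6]
Insert 30: [30, 27, 13, 6, 21]

Final heap: [30, 27, 13, 6, 21]


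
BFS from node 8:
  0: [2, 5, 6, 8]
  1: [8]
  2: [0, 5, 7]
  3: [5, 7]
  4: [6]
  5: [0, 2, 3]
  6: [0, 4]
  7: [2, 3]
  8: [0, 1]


Visit 8, enqueue [0, 1]
Visit 0, enqueue [2, 5, 6]
Visit 1, enqueue []
Visit 2, enqueue [7]
Visit 5, enqueue [3]
Visit 6, enqueue [4]
Visit 7, enqueue []
Visit 3, enqueue []
Visit 4, enqueue []

BFS order: [8, 0, 1, 2, 5, 6, 7, 3, 4]


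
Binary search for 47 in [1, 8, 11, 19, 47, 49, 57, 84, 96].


Step 1: lo=0, hi=8, mid=4, val=47

Found at index 4


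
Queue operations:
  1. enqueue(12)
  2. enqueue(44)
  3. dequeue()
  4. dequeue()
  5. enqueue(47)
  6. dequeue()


enqueue(12) -> [12]
enqueue(44) -> [12, 44]
dequeue()->12, [44]
dequeue()->44, []
enqueue(47) -> [47]
dequeue()->47, []

Final queue: []


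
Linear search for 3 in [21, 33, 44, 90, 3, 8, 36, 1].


i=0: 21!=3
i=1: 33!=3
i=2: 44!=3
i=3: 90!=3
i=4: 3==3 found!

Found at 4, 5 comps


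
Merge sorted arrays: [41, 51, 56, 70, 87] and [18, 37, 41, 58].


Take 18 from B
Take 37 from B
Take 41 from A
Take 41 from B
Take 51 from A
Take 56 from A
Take 58 from B

Merged: [18, 37, 41, 41, 51, 56, 58, 70, 87]


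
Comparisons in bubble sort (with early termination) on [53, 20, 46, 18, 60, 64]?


Algorithm: bubble sort (with early termination)
Input: [53, 20, 46, 18, 60, 64]
Sorted: [18, 20, 46, 53, 60, 64]

14


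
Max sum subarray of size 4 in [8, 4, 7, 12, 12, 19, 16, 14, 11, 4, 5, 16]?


[0:4]: 31
[1:5]: 35
[2:6]: 50
[3:7]: 59
[4:8]: 61
[5:9]: 60
[6:10]: 45
[7:11]: 34
[8:12]: 36

Max: 61 at [4:8]


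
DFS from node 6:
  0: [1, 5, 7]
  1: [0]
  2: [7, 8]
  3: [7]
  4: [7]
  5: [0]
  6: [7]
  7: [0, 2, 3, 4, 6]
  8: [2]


Visit 6, push [7]
Visit 7, push [4, 3, 2, 0]
Visit 0, push [5, 1]
Visit 1, push []
Visit 5, push []
Visit 2, push [8]
Visit 8, push []
Visit 3, push []
Visit 4, push []

DFS order: [6, 7, 0, 1, 5, 2, 8, 3, 4]


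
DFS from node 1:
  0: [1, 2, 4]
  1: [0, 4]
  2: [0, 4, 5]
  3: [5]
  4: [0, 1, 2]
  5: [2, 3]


Visit 1, push [4, 0]
Visit 0, push [4, 2]
Visit 2, push [5, 4]
Visit 4, push []
Visit 5, push [3]
Visit 3, push []

DFS order: [1, 0, 2, 4, 5, 3]


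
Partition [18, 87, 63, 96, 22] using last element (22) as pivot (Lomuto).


Pivot: 22
  18 <= 22: advance i (no swap)
Place pivot at 1: [18, 22, 63, 96, 87]

Partitioned: [18, 22, 63, 96, 87]


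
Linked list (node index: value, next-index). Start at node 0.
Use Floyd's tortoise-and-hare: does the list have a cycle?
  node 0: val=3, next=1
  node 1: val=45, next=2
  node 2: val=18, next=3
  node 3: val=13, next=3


Floyd's tortoise (slow, +1) and hare (fast, +2):
  init: slow=0, fast=0
  step 1: slow=1, fast=2
  step 2: slow=2, fast=3
  step 3: slow=3, fast=3
  slow == fast at node 3: cycle detected

Cycle: yes


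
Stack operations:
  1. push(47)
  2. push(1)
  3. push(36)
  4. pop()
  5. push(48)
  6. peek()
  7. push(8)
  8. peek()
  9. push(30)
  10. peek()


push(47) -> [47]
push(1) -> [47, 1]
push(36) -> [47, 1, 36]
pop()->36, [47, 1]
push(48) -> [47, 1, 48]
peek()->48
push(8) -> [47, 1, 48, 8]
peek()->8
push(30) -> [47, 1, 48, 8, 30]
peek()->30

Final stack: [47, 1, 48, 8, 30]


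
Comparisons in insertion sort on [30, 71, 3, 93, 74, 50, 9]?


Algorithm: insertion sort
Input: [30, 71, 3, 93, 74, 50, 9]
Sorted: [3, 9, 30, 50, 71, 74, 93]

16


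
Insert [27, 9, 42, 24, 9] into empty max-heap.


Insert 27: [27]
Insert 9: [27, 9]
Insert 42: [42, 9, 27]
Insert 24: [42, 24, 27, 9]
Insert 9: [42, 24, 27, 9, 9]

Final heap: [42, 24, 27, 9, 9]


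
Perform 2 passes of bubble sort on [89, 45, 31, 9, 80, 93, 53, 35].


Initial: [89, 45, 31, 9, 80, 93, 53, 35]
Pass 1: [45, 31, 9, 80, 89, 53, 35, 93] (6 swaps)
Pass 2: [31, 9, 45, 80, 53, 35, 89, 93] (4 swaps)

After 2 passes: [31, 9, 45, 80, 53, 35, 89, 93]


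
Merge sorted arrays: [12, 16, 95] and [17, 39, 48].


Take 12 from A
Take 16 from A
Take 17 from B
Take 39 from B
Take 48 from B

Merged: [12, 16, 17, 39, 48, 95]


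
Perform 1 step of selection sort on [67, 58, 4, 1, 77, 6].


Initial: [67, 58, 4, 1, 77, 6]
Step 1: min=1 at 3
  Swap: [1, 58, 4, 67, 77, 6]

After 1 step: [1, 58, 4, 67, 77, 6]


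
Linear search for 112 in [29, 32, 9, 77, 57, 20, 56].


i=0: 29!=112
i=1: 32!=112
i=2: 9!=112
i=3: 77!=112
i=4: 57!=112
i=5: 20!=112
i=6: 56!=112

Not found, 7 comps


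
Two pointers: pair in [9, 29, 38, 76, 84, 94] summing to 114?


lo=0(9)+hi=5(94)=103
lo=1(29)+hi=5(94)=123
lo=1(29)+hi=4(84)=113
lo=2(38)+hi=4(84)=122
lo=2(38)+hi=3(76)=114

Yes: 38+76=114


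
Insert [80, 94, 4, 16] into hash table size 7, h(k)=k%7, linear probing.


Insert 80: h=3 -> slot 3
Insert 94: h=3, 1 probes -> slot 4
Insert 4: h=4, 1 probes -> slot 5
Insert 16: h=2 -> slot 2

Table: [None, None, 16, 80, 94, 4, None]


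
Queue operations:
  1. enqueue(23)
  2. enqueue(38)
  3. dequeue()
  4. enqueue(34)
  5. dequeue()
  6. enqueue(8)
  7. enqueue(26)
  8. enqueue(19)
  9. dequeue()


enqueue(23) -> [23]
enqueue(38) -> [23, 38]
dequeue()->23, [38]
enqueue(34) -> [38, 34]
dequeue()->38, [34]
enqueue(8) -> [34, 8]
enqueue(26) -> [34, 8, 26]
enqueue(19) -> [34, 8, 26, 19]
dequeue()->34, [8, 26, 19]

Final queue: [8, 26, 19]


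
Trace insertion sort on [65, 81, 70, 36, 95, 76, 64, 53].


Initial: [65, 81, 70, 36, 95, 76, 64, 53]
Insert 81: [65, 81, 70, 36, 95, 76, 64, 53]
Insert 70: [65, 70, 81, 36, 95, 76, 64, 53]
Insert 36: [36, 65, 70, 81, 95, 76, 64, 53]
Insert 95: [36, 65, 70, 81, 95, 76, 64, 53]
Insert 76: [36, 65, 70, 76, 81, 95, 64, 53]
Insert 64: [36, 64, 65, 70, 76, 81, 95, 53]
Insert 53: [36, 53, 64, 65, 70, 76, 81, 95]

Sorted: [36, 53, 64, 65, 70, 76, 81, 95]


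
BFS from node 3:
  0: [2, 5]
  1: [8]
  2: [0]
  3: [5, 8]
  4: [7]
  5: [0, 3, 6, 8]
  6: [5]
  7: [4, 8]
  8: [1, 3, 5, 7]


Visit 3, enqueue [5, 8]
Visit 5, enqueue [0, 6]
Visit 8, enqueue [1, 7]
Visit 0, enqueue [2]
Visit 6, enqueue []
Visit 1, enqueue []
Visit 7, enqueue [4]
Visit 2, enqueue []
Visit 4, enqueue []

BFS order: [3, 5, 8, 0, 6, 1, 7, 2, 4]


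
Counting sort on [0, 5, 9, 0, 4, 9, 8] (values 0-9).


Input: [0, 5, 9, 0, 4, 9, 8]
Counts: [2, 0, 0, 0, 1, 1, 0, 0, 1, 2]

Sorted: [0, 0, 4, 5, 8, 9, 9]


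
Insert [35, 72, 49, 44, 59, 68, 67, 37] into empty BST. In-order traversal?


Insert 35: root
Insert 72: R from 35
Insert 49: R from 35 -> L from 72
Insert 44: R from 35 -> L from 72 -> L from 49
Insert 59: R from 35 -> L from 72 -> R from 49
Insert 68: R from 35 -> L from 72 -> R from 49 -> R from 59
Insert 67: R from 35 -> L from 72 -> R from 49 -> R from 59 -> L from 68
Insert 37: R from 35 -> L from 72 -> L from 49 -> L from 44

In-order: [35, 37, 44, 49, 59, 67, 68, 72]


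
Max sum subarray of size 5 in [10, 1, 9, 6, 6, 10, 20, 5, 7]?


[0:5]: 32
[1:6]: 32
[2:7]: 51
[3:8]: 47
[4:9]: 48

Max: 51 at [2:7]


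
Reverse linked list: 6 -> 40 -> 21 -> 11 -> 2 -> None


Step 1: curr=6, set curr.next=prev(None) | reversed so far: 6
Step 2: curr=40, set curr.next=prev(6) | reversed so far: 40 -> 6
Step 3: curr=21, set curr.next=prev(40) | reversed so far: 21 -> 40 -> 6
Step 4: curr=11, set curr.next=prev(21) | reversed so far: 11 -> 21 -> 40 -> 6
Step 5: curr=2, set curr.next=prev(11) | reversed so far: 2 -> 11 -> 21 -> 40 -> 6

2 -> 11 -> 21 -> 40 -> 6 -> None


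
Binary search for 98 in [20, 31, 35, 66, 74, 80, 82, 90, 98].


Step 1: lo=0, hi=8, mid=4, val=74
Step 2: lo=5, hi=8, mid=6, val=82
Step 3: lo=7, hi=8, mid=7, val=90
Step 4: lo=8, hi=8, mid=8, val=98

Found at index 8


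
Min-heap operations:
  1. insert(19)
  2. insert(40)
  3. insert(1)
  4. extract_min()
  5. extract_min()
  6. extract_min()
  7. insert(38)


insert(19) -> [19]
insert(40) -> [19, 40]
insert(1) -> [1, 40, 19]
extract_min()->1, [19, 40]
extract_min()->19, [40]
extract_min()->40, []
insert(38) -> [38]

Final heap: [38]


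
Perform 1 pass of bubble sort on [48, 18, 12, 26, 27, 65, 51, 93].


Initial: [48, 18, 12, 26, 27, 65, 51, 93]
Pass 1: [18, 12, 26, 27, 48, 51, 65, 93] (5 swaps)

After 1 pass: [18, 12, 26, 27, 48, 51, 65, 93]


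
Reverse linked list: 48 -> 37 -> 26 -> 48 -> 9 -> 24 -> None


Step 1: curr=48, set curr.next=prev(None) | reversed so far: 48
Step 2: curr=37, set curr.next=prev(48) | reversed so far: 37 -> 48
Step 3: curr=26, set curr.next=prev(37) | reversed so far: 26 -> 37 -> 48
Step 4: curr=48, set curr.next=prev(26) | reversed so far: 48 -> 26 -> 37 -> 48
Step 5: curr=9, set curr.next=prev(48) | reversed so far: 9 -> 48 -> 26 -> 37 -> 48
Step 6: curr=24, set curr.next=prev(9) | reversed so far: 24 -> 9 -> 48 -> 26 -> 37 -> 48

24 -> 9 -> 48 -> 26 -> 37 -> 48 -> None


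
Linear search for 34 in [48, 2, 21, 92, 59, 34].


i=0: 48!=34
i=1: 2!=34
i=2: 21!=34
i=3: 92!=34
i=4: 59!=34
i=5: 34==34 found!

Found at 5, 6 comps


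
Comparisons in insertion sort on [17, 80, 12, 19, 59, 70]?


Algorithm: insertion sort
Input: [17, 80, 12, 19, 59, 70]
Sorted: [12, 17, 19, 59, 70, 80]

9


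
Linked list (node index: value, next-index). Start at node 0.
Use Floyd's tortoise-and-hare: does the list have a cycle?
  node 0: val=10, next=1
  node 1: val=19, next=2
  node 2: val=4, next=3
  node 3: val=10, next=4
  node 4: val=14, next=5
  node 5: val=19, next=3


Floyd's tortoise (slow, +1) and hare (fast, +2):
  init: slow=0, fast=0
  step 1: slow=1, fast=2
  step 2: slow=2, fast=4
  step 3: slow=3, fast=3
  slow == fast at node 3: cycle detected

Cycle: yes


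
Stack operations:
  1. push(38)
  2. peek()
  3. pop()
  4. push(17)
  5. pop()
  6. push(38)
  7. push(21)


push(38) -> [38]
peek()->38
pop()->38, []
push(17) -> [17]
pop()->17, []
push(38) -> [38]
push(21) -> [38, 21]

Final stack: [38, 21]


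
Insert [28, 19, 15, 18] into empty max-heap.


Insert 28: [28]
Insert 19: [28, 19]
Insert 15: [28, 19, 15]
Insert 18: [28, 19, 15, 18]

Final heap: [28, 19, 15, 18]


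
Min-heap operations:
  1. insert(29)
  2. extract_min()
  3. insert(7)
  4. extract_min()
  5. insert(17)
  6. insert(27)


insert(29) -> [29]
extract_min()->29, []
insert(7) -> [7]
extract_min()->7, []
insert(17) -> [17]
insert(27) -> [17, 27]

Final heap: [17, 27]


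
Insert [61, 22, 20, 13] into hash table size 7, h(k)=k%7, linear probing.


Insert 61: h=5 -> slot 5
Insert 22: h=1 -> slot 1
Insert 20: h=6 -> slot 6
Insert 13: h=6, 1 probes -> slot 0

Table: [13, 22, None, None, None, 61, 20]


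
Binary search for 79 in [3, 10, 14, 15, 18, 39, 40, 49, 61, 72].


Step 1: lo=0, hi=9, mid=4, val=18
Step 2: lo=5, hi=9, mid=7, val=49
Step 3: lo=8, hi=9, mid=8, val=61
Step 4: lo=9, hi=9, mid=9, val=72

Not found


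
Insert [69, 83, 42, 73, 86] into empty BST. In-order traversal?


Insert 69: root
Insert 83: R from 69
Insert 42: L from 69
Insert 73: R from 69 -> L from 83
Insert 86: R from 69 -> R from 83

In-order: [42, 69, 73, 83, 86]


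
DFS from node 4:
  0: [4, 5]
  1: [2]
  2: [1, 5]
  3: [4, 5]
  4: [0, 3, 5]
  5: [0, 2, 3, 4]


Visit 4, push [5, 3, 0]
Visit 0, push [5]
Visit 5, push [3, 2]
Visit 2, push [1]
Visit 1, push []
Visit 3, push []

DFS order: [4, 0, 5, 2, 1, 3]


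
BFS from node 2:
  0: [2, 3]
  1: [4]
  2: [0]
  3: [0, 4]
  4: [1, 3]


Visit 2, enqueue [0]
Visit 0, enqueue [3]
Visit 3, enqueue [4]
Visit 4, enqueue [1]
Visit 1, enqueue []

BFS order: [2, 0, 3, 4, 1]


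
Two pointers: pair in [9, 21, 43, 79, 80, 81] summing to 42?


lo=0(9)+hi=5(81)=90
lo=0(9)+hi=4(80)=89
lo=0(9)+hi=3(79)=88
lo=0(9)+hi=2(43)=52
lo=0(9)+hi=1(21)=30

No pair found


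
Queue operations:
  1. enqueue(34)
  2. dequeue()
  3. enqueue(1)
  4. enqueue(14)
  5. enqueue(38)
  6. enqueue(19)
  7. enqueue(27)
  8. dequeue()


enqueue(34) -> [34]
dequeue()->34, []
enqueue(1) -> [1]
enqueue(14) -> [1, 14]
enqueue(38) -> [1, 14, 38]
enqueue(19) -> [1, 14, 38, 19]
enqueue(27) -> [1, 14, 38, 19, 27]
dequeue()->1, [14, 38, 19, 27]

Final queue: [14, 38, 19, 27]


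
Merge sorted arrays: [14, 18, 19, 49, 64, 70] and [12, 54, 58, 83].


Take 12 from B
Take 14 from A
Take 18 from A
Take 19 from A
Take 49 from A
Take 54 from B
Take 58 from B
Take 64 from A
Take 70 from A

Merged: [12, 14, 18, 19, 49, 54, 58, 64, 70, 83]


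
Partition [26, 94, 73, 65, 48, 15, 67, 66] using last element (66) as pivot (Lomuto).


Pivot: 66
  26 <= 66: advance i (no swap)
  65 <= 66: swap -> [26, 65, 73, 94, 48, 15, 67, 66]
  48 <= 66: swap -> [26, 65, 48, 94, 73, 15, 67, 66]
  15 <= 66: swap -> [26, 65, 48, 15, 73, 94, 67, 66]
Place pivot at 4: [26, 65, 48, 15, 66, 94, 67, 73]

Partitioned: [26, 65, 48, 15, 66, 94, 67, 73]


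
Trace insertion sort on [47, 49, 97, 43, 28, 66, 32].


Initial: [47, 49, 97, 43, 28, 66, 32]
Insert 49: [47, 49, 97, 43, 28, 66, 32]
Insert 97: [47, 49, 97, 43, 28, 66, 32]
Insert 43: [43, 47, 49, 97, 28, 66, 32]
Insert 28: [28, 43, 47, 49, 97, 66, 32]
Insert 66: [28, 43, 47, 49, 66, 97, 32]
Insert 32: [28, 32, 43, 47, 49, 66, 97]

Sorted: [28, 32, 43, 47, 49, 66, 97]


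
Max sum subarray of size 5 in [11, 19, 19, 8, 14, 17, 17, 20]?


[0:5]: 71
[1:6]: 77
[2:7]: 75
[3:8]: 76

Max: 77 at [1:6]


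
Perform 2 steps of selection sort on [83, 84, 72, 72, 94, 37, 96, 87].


Initial: [83, 84, 72, 72, 94, 37, 96, 87]
Step 1: min=37 at 5
  Swap: [37, 84, 72, 72, 94, 83, 96, 87]
Step 2: min=72 at 2
  Swap: [37, 72, 84, 72, 94, 83, 96, 87]

After 2 steps: [37, 72, 84, 72, 94, 83, 96, 87]


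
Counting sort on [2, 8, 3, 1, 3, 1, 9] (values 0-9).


Input: [2, 8, 3, 1, 3, 1, 9]
Counts: [0, 2, 1, 2, 0, 0, 0, 0, 1, 1]

Sorted: [1, 1, 2, 3, 3, 8, 9]


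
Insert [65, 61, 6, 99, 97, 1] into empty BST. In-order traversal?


Insert 65: root
Insert 61: L from 65
Insert 6: L from 65 -> L from 61
Insert 99: R from 65
Insert 97: R from 65 -> L from 99
Insert 1: L from 65 -> L from 61 -> L from 6

In-order: [1, 6, 61, 65, 97, 99]


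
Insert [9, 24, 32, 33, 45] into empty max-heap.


Insert 9: [9]
Insert 24: [24, 9]
Insert 32: [32, 9, 24]
Insert 33: [33, 32, 24, 9]
Insert 45: [45, 33, 24, 9, 32]

Final heap: [45, 33, 24, 9, 32]


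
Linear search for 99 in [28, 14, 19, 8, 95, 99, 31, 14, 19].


i=0: 28!=99
i=1: 14!=99
i=2: 19!=99
i=3: 8!=99
i=4: 95!=99
i=5: 99==99 found!

Found at 5, 6 comps


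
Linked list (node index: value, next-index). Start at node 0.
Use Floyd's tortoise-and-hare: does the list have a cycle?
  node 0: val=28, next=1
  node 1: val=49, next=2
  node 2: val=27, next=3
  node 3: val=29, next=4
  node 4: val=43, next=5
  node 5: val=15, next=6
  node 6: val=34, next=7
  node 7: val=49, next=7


Floyd's tortoise (slow, +1) and hare (fast, +2):
  init: slow=0, fast=0
  step 1: slow=1, fast=2
  step 2: slow=2, fast=4
  step 3: slow=3, fast=6
  step 4: slow=4, fast=7
  step 5: slow=5, fast=7
  step 6: slow=6, fast=7
  step 7: slow=7, fast=7
  slow == fast at node 7: cycle detected

Cycle: yes


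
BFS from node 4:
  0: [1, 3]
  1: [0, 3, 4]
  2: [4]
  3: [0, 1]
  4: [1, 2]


Visit 4, enqueue [1, 2]
Visit 1, enqueue [0, 3]
Visit 2, enqueue []
Visit 0, enqueue []
Visit 3, enqueue []

BFS order: [4, 1, 2, 0, 3]


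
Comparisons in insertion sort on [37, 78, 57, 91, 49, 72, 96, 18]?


Algorithm: insertion sort
Input: [37, 78, 57, 91, 49, 72, 96, 18]
Sorted: [18, 37, 49, 57, 72, 78, 91, 96]

19


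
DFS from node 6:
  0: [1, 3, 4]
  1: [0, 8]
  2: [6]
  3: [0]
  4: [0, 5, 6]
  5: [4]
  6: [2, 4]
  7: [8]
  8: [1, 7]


Visit 6, push [4, 2]
Visit 2, push []
Visit 4, push [5, 0]
Visit 0, push [3, 1]
Visit 1, push [8]
Visit 8, push [7]
Visit 7, push []
Visit 3, push []
Visit 5, push []

DFS order: [6, 2, 4, 0, 1, 8, 7, 3, 5]


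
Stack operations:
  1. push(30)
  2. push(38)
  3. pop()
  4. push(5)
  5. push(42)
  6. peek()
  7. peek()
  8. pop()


push(30) -> [30]
push(38) -> [30, 38]
pop()->38, [30]
push(5) -> [30, 5]
push(42) -> [30, 5, 42]
peek()->42
peek()->42
pop()->42, [30, 5]

Final stack: [30, 5]


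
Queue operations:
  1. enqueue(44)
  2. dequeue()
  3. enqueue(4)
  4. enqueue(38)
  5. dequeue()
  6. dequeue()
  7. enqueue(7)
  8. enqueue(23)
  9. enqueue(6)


enqueue(44) -> [44]
dequeue()->44, []
enqueue(4) -> [4]
enqueue(38) -> [4, 38]
dequeue()->4, [38]
dequeue()->38, []
enqueue(7) -> [7]
enqueue(23) -> [7, 23]
enqueue(6) -> [7, 23, 6]

Final queue: [7, 23, 6]


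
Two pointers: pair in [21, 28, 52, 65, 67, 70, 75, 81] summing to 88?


lo=0(21)+hi=7(81)=102
lo=0(21)+hi=6(75)=96
lo=0(21)+hi=5(70)=91
lo=0(21)+hi=4(67)=88

Yes: 21+67=88


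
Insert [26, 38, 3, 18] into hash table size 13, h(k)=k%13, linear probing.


Insert 26: h=0 -> slot 0
Insert 38: h=12 -> slot 12
Insert 3: h=3 -> slot 3
Insert 18: h=5 -> slot 5

Table: [26, None, None, 3, None, 18, None, None, None, None, None, None, 38]


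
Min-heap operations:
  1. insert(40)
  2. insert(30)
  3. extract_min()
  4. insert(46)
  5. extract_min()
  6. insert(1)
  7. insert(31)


insert(40) -> [40]
insert(30) -> [30, 40]
extract_min()->30, [40]
insert(46) -> [40, 46]
extract_min()->40, [46]
insert(1) -> [1, 46]
insert(31) -> [1, 46, 31]

Final heap: [1, 46, 31]


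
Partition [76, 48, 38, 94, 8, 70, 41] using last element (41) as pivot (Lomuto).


Pivot: 41
  38 <= 41: swap -> [38, 48, 76, 94, 8, 70, 41]
  8 <= 41: swap -> [38, 8, 76, 94, 48, 70, 41]
Place pivot at 2: [38, 8, 41, 94, 48, 70, 76]

Partitioned: [38, 8, 41, 94, 48, 70, 76]


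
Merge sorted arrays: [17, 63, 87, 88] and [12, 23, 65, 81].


Take 12 from B
Take 17 from A
Take 23 from B
Take 63 from A
Take 65 from B
Take 81 from B

Merged: [12, 17, 23, 63, 65, 81, 87, 88]


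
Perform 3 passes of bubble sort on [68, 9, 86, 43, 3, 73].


Initial: [68, 9, 86, 43, 3, 73]
Pass 1: [9, 68, 43, 3, 73, 86] (4 swaps)
Pass 2: [9, 43, 3, 68, 73, 86] (2 swaps)
Pass 3: [9, 3, 43, 68, 73, 86] (1 swaps)

After 3 passes: [9, 3, 43, 68, 73, 86]


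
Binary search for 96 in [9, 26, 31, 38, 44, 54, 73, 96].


Step 1: lo=0, hi=7, mid=3, val=38
Step 2: lo=4, hi=7, mid=5, val=54
Step 3: lo=6, hi=7, mid=6, val=73
Step 4: lo=7, hi=7, mid=7, val=96

Found at index 7
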